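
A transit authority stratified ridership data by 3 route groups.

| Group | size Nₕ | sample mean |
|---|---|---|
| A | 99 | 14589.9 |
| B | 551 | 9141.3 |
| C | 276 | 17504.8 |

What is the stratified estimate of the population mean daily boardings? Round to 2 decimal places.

12216.61

x̄_st = (Σ Nₕx̄ₕ) / (Σ Nₕ) = (99·14589.9 + 551·9141.3 + 276·17504.8) / 926
= 11312581.2 / 926 = 12216.6104... → 12216.61.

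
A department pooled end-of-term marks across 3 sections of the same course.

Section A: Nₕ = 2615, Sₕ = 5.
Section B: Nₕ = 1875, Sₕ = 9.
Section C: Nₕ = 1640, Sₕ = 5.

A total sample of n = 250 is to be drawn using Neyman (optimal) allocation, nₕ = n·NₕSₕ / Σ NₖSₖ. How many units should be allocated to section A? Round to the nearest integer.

A: NₕSₕ = 2615·5 = 13075
B: NₕSₕ = 1875·9 = 16875
C: NₕSₕ = 1640·5 = 8200
Σ NₕSₕ = 38150.
n_A = 250·13075/38150 = 85.682... → 86.

86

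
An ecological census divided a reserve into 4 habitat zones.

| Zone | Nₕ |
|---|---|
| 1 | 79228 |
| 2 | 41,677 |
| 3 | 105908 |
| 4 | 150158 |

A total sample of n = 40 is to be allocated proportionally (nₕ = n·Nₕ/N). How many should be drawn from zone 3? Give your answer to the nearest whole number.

11

Share of zone 3 = 105908/376971 = 0.28094.
Allocate 40 × 0.28094 = 11.238... → 11.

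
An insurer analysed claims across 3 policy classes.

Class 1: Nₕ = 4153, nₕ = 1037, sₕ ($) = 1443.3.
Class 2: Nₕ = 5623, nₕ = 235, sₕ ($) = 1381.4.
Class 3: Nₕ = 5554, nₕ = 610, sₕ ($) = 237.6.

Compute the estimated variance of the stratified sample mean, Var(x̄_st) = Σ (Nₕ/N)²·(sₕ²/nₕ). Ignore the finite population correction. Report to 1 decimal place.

1252.1

N = 15330; Wₕ = Nₕ/N.
class 1: (4153/15330)²·1443.3²/1037 = 147.4260
class 2: (5623/15330)²·1381.4²/235 = 1092.5037
class 3: (5554/15330)²·237.6²/610 = 12.1476
Sum = 1252.0772 → 1252.1.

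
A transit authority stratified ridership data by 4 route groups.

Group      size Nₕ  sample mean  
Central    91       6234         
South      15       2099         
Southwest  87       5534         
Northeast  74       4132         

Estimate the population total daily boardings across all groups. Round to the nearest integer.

Central: 91·6234 = 567294
South: 15·2099 = 31485
Southwest: 87·5534 = 481458
Northeast: 74·4132 = 305768
τ̂ = Σ Nₕx̄ₕ = 1386005.

1386005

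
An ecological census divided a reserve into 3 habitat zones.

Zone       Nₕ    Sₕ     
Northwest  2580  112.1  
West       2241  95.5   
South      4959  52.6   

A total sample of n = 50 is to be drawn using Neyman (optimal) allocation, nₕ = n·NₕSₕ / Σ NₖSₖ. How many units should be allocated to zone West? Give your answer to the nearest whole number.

Northwest: NₕSₕ = 2580·112.1 = 289218
West: NₕSₕ = 2241·95.5 = 214015.5
South: NₕSₕ = 4959·52.6 = 260843.4
Σ NₕSₕ = 764076.9.
n_West = 50·214015.5/764076.9 = 14.005... → 14.

14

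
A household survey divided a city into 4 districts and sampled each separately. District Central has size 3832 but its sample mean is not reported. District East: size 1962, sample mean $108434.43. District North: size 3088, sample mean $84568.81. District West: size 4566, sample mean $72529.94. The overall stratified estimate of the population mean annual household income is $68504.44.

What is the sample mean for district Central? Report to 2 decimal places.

30318.15

Σ Nₕx̄ₕ = N·μ, so 3832·x̄_Central = 13448·68504.44 − (1962·108434.43 + 3088·84568.81 + 4566·72529.94).
= 921247709.12 − 805068542.98 = 116179166.14.
x̄_Central = 116179166.14 / 3832 = 30318.1540... → 30318.15.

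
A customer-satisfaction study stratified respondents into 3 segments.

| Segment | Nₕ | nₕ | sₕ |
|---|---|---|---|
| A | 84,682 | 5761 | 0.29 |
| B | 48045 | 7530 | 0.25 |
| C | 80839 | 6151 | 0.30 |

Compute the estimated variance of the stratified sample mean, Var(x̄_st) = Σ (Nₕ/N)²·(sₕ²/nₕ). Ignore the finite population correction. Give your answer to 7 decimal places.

N = 213566; Wₕ = Nₕ/N.
segment A: (84682/213566)²·0.29²/5761 = 0.0000022952
segment B: (48045/213566)²·0.25²/7530 = 0.0000004201
segment C: (80839/213566)²·0.30²/6151 = 0.0000020964
Sum = 0.0000048116 → 0.0000048.

0.0000048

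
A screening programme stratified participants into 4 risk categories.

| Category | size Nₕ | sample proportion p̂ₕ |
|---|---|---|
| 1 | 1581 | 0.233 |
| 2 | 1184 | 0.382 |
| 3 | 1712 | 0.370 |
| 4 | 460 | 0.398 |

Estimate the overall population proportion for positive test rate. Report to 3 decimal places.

N = 1581 + 1184 + 1712 + 460 = 4937.
Overall proportion = Σ (Nₕ/N)·p̂ₕ.
Σ Nₕp̂ₕ = 368.373 + 452.288 + 633.44 + 183.08 = 1637.181.
1637.181 / 4937 = 0.33161... → 0.332.

0.332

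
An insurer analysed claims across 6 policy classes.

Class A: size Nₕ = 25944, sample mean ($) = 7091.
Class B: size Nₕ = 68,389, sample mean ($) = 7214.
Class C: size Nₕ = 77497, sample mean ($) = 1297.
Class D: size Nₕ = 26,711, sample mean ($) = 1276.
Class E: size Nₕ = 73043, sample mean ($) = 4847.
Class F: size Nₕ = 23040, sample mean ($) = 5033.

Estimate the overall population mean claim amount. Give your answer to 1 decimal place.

4351.0

x̄_st = (Σ Nₕx̄ₕ) / (Σ Nₕ) = (25944·7091 + 68389·7214 + 77497·1297 + 26711·1276 + 73043·4847 + 23040·5033) / 294624
= 1281923736 / 294624 = 4351.050... → 4351.0.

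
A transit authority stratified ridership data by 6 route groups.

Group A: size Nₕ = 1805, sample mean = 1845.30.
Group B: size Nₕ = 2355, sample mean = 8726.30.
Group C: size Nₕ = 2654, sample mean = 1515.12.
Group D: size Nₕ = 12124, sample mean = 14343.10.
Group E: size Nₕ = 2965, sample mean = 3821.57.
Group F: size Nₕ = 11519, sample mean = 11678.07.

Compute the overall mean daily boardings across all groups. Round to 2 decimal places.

10401.79

N = 1805 + 2355 + 2654 + 12124 + 2965 + 11519 = 33422.
Weight each subgroup mean by Nₕ/N and sum.
Σ Nₕx̄ₕ = 1805·1845.30 + 2355·8726.30 + 2654·1515.12 + 12124·14343.10 + 2965·3821.57 + 11519·11678.07 = 3330766.5 + 20550436.5 + 4021128.48 + 173895744.4 + 11330955.05 + 134519688.33 = 347648719.26.
Divide by N: 347648719.26 / 33422 = 10401.7928... → 10401.79.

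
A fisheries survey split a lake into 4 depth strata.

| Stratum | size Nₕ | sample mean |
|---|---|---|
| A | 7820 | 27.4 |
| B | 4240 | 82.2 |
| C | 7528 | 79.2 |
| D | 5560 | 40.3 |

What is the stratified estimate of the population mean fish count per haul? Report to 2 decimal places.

N = 25148; weights Wₕ = Nₕ/N = (0.3110, 0.1686, 0.2993, 0.2211).
x̄_st = Σ Wₕ·x̄ₕ = 0.3110·27.4 + 0.1686·82.2 + 0.2993·79.2 + 0.2211·40.3 ≈ 54.9977...
→ 55.00.

55.00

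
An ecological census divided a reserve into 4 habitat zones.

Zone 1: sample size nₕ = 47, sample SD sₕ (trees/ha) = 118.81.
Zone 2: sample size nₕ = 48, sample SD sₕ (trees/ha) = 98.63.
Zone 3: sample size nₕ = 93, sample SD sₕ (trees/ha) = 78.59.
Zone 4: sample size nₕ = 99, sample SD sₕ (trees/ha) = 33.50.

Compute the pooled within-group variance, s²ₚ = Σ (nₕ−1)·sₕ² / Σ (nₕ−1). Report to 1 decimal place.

1: (47−1)·118.81² = 46·14115.8161 = 649327.5406
2: (48−1)·98.63² = 47·9727.8769 = 457210.2143
3: (93−1)·78.59² = 92·6176.3881 = 568227.7052
4: (99−1)·33.50² = 98·1122.25 = 109980.5
Numerator = 1784745.9601; denominator = Σ(nₕ−1) = 283.
s²ₚ = 1784745.9601/283 = 6306.523... → 6306.5.

6306.5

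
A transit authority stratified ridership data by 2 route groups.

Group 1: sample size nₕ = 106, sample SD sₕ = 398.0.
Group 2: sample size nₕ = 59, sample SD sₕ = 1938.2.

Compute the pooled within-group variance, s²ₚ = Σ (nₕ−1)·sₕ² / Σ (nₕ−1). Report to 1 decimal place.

1438750.5

Degrees of freedom: 105 + 58 = 163.
Σ(nₕ−1)sₕ² = 105·158404 + 58·3756619.24 = 234516335.92.
s²ₚ = 234516335.92 / 163 = 1438750.527... → 1438750.5.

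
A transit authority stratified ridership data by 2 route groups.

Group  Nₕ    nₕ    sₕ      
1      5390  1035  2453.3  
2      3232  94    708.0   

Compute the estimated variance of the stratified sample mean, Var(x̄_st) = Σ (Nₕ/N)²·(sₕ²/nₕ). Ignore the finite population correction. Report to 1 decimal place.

3021.9

N = 8622. Term for each stratum: Wₕ²sₕ²/nₕ.
Var(x̄_st) = 2272.5972 + 749.3166 = 3021.9137 → 3021.9.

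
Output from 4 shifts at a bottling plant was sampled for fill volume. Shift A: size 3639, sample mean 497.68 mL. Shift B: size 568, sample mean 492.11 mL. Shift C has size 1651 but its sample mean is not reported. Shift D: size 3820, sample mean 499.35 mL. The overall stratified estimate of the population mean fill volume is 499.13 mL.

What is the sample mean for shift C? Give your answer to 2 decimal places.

Σ Nₕx̄ₕ = N·μ, so 1651·x̄_C = 9678·499.13 − (3639·497.68 + 568·492.11 + 3820·499.35).
= 4830580.14 − 3998093 = 832487.14.
x̄_C = 832487.14 / 1651 = 504.2321... → 504.23.

504.23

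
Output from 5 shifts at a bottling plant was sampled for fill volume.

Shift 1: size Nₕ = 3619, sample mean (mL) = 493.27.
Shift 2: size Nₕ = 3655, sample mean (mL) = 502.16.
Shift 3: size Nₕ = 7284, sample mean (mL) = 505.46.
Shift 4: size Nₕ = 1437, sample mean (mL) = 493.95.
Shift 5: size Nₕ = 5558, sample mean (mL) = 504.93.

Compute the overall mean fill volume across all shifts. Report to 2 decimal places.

N = 3619 + 3655 + 7284 + 1437 + 5558 = 21553.
Weight each subgroup mean by Nₕ/N and sum.
Σ Nₕx̄ₕ = 3619·493.27 + 3655·502.16 + 7284·505.46 + 1437·493.95 + 5558·504.93 = 1785144.13 + 1835394.8 + 3681770.64 + 709806.15 + 2806400.94 = 10818516.66.
Divide by N: 10818516.66 / 21553 = 501.9495... → 501.95.

501.95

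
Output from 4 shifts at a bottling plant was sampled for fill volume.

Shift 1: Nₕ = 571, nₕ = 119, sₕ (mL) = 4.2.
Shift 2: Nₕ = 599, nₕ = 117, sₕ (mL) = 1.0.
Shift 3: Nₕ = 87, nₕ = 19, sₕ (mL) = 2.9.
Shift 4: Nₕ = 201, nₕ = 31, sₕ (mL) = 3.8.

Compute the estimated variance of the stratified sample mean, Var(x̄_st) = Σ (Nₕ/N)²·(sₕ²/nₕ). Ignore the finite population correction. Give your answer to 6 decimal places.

N = 1458; Wₕ = Nₕ/N.
shift 1: (571/1458)²·4.2²/119 = 0.022735724
shift 2: (599/1458)²·1.0²/117 = 0.001442623
shift 3: (87/1458)²·2.9²/19 = 0.001576035
shift 4: (201/1458)²·3.8²/31 = 0.008852839
Sum = 0.034607221 → 0.034607.

0.034607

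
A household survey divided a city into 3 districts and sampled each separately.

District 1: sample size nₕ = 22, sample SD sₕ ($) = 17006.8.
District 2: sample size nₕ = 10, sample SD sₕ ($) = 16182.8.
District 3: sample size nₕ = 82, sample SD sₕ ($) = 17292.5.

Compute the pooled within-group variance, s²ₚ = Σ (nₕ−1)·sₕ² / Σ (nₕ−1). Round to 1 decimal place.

Degrees of freedom: 21 + 9 + 81 = 111.
Σ(nₕ−1)sₕ² = 21·289231246.24 + 9·261883015.84 + 81·299030556.25 = 32652278369.85.
s²ₚ = 32652278369.85 / 111 = 294164669.999... → 294164670.0.

294164670.0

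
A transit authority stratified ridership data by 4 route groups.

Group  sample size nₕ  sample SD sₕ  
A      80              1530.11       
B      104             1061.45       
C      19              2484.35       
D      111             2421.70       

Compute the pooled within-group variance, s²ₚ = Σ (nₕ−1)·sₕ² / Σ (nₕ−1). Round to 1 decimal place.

3410356.9

A: (80−1)·1530.11² = 79·2341236.6121 = 184957692.3559
B: (104−1)·1061.45² = 103·1126676.1025 = 116047638.5575
C: (19−1)·2484.35² = 18·6171994.9225 = 111095908.605
D: (111−1)·2421.70² = 110·5864630.89 = 645109397.9
Numerator = 1057210637.4184; denominator = Σ(nₕ−1) = 310.
s²ₚ = 1057210637.4184/310 = 3410356.895... → 3410356.9.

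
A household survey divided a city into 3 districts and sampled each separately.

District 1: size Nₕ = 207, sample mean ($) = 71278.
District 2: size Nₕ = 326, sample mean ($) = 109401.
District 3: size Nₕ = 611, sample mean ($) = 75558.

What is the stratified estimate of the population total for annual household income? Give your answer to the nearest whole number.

1: 207·71278 = 14754546
2: 326·109401 = 35664726
3: 611·75558 = 46165938
τ̂ = Σ Nₕx̄ₕ = 96585210.

96585210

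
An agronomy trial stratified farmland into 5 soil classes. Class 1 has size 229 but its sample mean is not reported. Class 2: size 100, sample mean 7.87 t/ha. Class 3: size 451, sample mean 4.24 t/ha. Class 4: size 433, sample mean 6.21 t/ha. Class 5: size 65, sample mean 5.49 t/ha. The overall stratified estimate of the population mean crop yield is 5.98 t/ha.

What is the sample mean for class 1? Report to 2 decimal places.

8.29

N = 229 + 100 + 451 + 433 + 65 = 1278.
Overall total = μ·N = 5.98·1278 = 7642.44.
Subtract the known strata: 100·7.87 + 451·4.24 + 433·6.21 + 65·5.49 = 5745.02.
Remaining total for class 1: 7642.44 − 5745.02 = 1897.42.
Divide by its size: 1897.42 / 229 = 8.2857... → 8.29.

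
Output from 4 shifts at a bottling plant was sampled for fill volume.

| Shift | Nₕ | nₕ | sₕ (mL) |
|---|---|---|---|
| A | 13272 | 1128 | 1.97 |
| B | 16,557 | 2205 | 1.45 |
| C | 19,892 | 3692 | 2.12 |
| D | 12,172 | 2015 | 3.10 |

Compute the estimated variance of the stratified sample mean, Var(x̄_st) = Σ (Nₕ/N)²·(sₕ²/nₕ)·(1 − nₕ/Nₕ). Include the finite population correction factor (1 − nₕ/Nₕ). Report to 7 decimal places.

N = 61893. Term for each stratum: Wₕ²sₕ²/nₕ·(1−nₕ/Nₕ).
Var(x̄_st) = 0.0001447566 + 0.0000591478 + 0.0001024048 + 0.0001539192 = 0.0004602284 → 0.0004602.

0.0004602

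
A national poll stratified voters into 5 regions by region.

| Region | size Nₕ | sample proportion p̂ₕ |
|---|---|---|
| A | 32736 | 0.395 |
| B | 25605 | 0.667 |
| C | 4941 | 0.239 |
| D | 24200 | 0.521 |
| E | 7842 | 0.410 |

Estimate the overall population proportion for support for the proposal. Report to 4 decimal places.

0.4932

Wₕ = Nₕ/N with N = 95324: 0.3434, 0.2686, 0.0518, 0.2539, 0.0823.
p̂_st = 0.3434·0.395 + 0.2686·0.667 + 0.0518·0.239 + 0.2539·0.521 + 0.0823·0.410 ≈ 0.493198... → 0.4932.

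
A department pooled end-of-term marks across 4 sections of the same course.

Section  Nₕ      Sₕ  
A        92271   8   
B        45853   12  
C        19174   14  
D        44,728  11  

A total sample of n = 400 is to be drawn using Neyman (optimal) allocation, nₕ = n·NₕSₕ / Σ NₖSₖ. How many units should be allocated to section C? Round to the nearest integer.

Σ NₕSₕ = 92271·8 + 45853·12 + 19174·14 + 44728·11 = 2048848.
Share for C: 268436/2048848 = 0.13102.
n_C = 400 × 0.13102 = 52.407... → 52.

52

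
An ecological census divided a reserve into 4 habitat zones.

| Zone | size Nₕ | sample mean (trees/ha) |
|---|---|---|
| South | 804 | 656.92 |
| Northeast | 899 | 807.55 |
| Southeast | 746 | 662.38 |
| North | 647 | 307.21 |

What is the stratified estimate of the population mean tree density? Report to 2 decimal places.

x̄_st = (Σ Nₕx̄ₕ) / (Σ Nₕ) = (804·656.92 + 899·807.55 + 746·662.38 + 647·307.21) / 3096
= 1947051.48 / 3096 = 628.8926... → 628.89.

628.89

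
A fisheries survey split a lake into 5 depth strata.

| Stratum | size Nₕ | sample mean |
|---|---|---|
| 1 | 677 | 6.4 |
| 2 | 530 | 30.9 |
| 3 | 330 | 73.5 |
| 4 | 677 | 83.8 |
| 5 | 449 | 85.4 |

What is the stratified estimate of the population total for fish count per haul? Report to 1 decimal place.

140042.0

Population total = Σ Nₕ·x̄ₕ (each stratum's size times its mean).
677·6.4 + 530·30.9 + 330·73.5 + 677·83.8 + 449·85.4 = 4332.8 + 16377 + 24255 + 56732.6 + 38344.6 = 140042.0.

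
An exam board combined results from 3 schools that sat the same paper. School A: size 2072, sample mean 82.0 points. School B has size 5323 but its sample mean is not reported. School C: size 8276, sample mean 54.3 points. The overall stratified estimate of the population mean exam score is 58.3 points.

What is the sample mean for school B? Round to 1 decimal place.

Σ Nₕx̄ₕ = N·μ, so 5323·x̄_B = 15671·58.3 − (2072·82.0 + 8276·54.3).
= 913619.3 − 619290.8 = 294328.5.
x̄_B = 294328.5 / 5323 = 55.294... → 55.3.

55.3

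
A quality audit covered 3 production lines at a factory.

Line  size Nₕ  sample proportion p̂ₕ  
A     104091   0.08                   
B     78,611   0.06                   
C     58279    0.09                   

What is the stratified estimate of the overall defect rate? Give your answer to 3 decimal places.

Wₕ = Nₕ/N with N = 240981: 0.4319, 0.3262, 0.2418.
p̂_st = 0.4319·0.08 + 0.3262·0.06 + 0.2418·0.09 ≈ 0.07589... → 0.076.

0.076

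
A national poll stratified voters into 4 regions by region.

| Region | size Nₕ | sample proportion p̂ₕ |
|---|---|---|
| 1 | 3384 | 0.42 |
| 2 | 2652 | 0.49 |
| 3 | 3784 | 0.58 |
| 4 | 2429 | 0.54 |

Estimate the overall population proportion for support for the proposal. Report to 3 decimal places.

0.508

Wₕ = Nₕ/N with N = 12249: 0.2763, 0.2165, 0.3089, 0.1983.
p̂_st = 0.2763·0.42 + 0.2165·0.49 + 0.3089·0.58 + 0.1983·0.54 ≈ 0.50838... → 0.508.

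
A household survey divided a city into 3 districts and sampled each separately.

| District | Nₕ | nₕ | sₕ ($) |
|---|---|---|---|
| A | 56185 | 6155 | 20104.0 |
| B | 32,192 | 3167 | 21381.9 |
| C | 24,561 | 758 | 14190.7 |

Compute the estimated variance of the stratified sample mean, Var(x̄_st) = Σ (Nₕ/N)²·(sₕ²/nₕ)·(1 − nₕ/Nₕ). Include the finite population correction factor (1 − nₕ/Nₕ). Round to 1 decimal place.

N = 112938. Term for each stratum: Wₕ²sₕ²/nₕ·(1−nₕ/Nₕ).
Var(x̄_st) = 14471.3017 + 10575.1011 + 12176.8789 = 37223.2817 → 37223.3.

37223.3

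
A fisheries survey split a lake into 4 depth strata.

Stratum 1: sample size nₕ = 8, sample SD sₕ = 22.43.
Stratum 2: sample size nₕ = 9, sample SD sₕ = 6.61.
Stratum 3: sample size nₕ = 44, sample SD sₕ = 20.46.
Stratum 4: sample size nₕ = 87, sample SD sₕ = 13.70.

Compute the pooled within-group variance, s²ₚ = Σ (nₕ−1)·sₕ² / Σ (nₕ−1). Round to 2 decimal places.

Degrees of freedom: 7 + 8 + 43 + 86 = 144.
Σ(nₕ−1)sₕ² = 7·503.1049 + 8·43.6921 + 43·418.6116 + 86·187.69 = 38012.9099.
s²ₚ = 38012.9099 / 144 = 263.9785... → 263.98.

263.98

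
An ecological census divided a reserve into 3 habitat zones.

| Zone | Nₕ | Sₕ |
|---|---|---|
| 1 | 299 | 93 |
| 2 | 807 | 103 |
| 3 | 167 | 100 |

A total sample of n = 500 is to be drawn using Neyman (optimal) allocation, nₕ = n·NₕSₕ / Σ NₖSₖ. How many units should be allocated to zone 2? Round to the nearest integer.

326

Σ NₕSₕ = 299·93 + 807·103 + 167·100 = 127628.
Share for 2: 83121/127628 = 0.65128.
n_2 = 500 × 0.65128 = 325.638... → 326.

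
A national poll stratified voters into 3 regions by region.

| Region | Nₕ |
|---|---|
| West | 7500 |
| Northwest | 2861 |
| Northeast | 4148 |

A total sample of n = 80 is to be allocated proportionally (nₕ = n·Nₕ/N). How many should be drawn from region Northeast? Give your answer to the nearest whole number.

23

N = 7500 + 2861 + 4148 = 14509.
n_Northeast = 80·4148/14509 = 22.871... → 23.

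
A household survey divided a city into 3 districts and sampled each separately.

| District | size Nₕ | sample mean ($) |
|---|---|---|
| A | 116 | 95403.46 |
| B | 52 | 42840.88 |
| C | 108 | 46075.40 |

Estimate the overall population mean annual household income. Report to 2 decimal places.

N = 276; weights Wₕ = Nₕ/N = (0.4203, 0.1884, 0.3913).
x̄_st = Σ Wₕ·x̄ₕ = 0.4203·95403.46 + 0.1884·42840.88 + 0.3913·46075.40 ≈ 66198.0809...
→ 66198.08.

66198.08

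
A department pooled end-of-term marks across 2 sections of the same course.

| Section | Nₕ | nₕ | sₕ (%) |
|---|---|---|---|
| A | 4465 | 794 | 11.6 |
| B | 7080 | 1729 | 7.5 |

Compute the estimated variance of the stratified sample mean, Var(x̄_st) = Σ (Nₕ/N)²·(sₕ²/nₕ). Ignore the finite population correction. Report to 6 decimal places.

N = 11545; Wₕ = Nₕ/N.
section A: (4465/11545)²·11.6²/794 = 0.025348399
section B: (7080/11545)²·7.5²/1729 = 0.012235062
Sum = 0.037583461 → 0.037583.

0.037583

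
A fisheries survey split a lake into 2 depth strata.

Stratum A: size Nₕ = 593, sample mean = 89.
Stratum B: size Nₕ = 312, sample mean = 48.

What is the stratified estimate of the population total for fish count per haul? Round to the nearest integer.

A: 593·89 = 52777
B: 312·48 = 14976
τ̂ = Σ Nₕx̄ₕ = 67753.

67753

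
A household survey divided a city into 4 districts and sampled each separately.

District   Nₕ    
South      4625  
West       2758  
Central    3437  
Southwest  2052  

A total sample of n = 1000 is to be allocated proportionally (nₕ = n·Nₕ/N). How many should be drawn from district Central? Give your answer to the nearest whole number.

267

N = 4625 + 2758 + 3437 + 2052 = 12872.
n_Central = 1000·3437/12872 = 267.014... → 267.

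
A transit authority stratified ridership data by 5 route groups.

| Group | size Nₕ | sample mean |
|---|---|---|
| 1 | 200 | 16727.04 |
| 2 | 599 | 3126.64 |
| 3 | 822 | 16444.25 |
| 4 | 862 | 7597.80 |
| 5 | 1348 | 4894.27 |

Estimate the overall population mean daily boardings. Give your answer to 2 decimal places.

8322.17

N = 200 + 599 + 822 + 862 + 1348 = 3831.
Overall mean = Σ (Nₕ/N)·x̄ₕ — weight by population share, not a simple average.
Σ Nₕx̄ₕ = 200·16727.04 + 599·3126.64 + 822·16444.25 + 862·7597.80 + 1348·4894.27 = 3345408 + 1872857.36 + 13517173.5 + 6549303.6 + 6597475.96 = 31882218.42.
Divide by N: 31882218.42 / 3831 = 8322.1661... → 8322.17.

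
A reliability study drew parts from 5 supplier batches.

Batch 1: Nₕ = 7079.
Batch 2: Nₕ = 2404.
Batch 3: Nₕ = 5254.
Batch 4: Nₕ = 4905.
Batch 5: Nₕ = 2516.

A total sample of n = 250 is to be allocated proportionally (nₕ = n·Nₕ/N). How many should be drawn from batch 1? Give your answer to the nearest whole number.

80

N = 7079 + 2404 + 5254 + 4905 + 2516 = 22158.
n_1 = 250·7079/22158 = 79.870... → 80.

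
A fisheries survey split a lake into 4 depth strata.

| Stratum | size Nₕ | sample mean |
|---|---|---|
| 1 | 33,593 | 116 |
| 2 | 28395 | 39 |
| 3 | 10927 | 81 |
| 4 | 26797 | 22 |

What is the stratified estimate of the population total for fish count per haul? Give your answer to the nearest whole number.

1: 33593·116 = 3896788
2: 28395·39 = 1107405
3: 10927·81 = 885087
4: 26797·22 = 589534
τ̂ = Σ Nₕx̄ₕ = 6478814.

6478814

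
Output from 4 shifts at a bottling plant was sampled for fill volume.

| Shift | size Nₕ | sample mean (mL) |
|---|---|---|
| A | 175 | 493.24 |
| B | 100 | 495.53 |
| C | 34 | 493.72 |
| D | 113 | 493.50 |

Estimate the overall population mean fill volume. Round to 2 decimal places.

N = 422; weights Wₕ = Nₕ/N = (0.4147, 0.2370, 0.0806, 0.2678).
x̄_st = Σ Wₕ·x̄ₕ = 0.4147·493.24 + 0.2370·495.53 + 0.0806·493.72 + 0.2678·493.50 ≈ 493.8909...
→ 493.89.

493.89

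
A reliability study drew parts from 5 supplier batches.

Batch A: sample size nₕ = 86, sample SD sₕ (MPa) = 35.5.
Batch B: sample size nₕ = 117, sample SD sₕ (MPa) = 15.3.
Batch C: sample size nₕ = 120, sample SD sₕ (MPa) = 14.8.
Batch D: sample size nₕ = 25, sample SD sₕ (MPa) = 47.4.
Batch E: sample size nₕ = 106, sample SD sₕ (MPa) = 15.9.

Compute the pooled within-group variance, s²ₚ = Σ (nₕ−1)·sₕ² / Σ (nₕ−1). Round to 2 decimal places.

536.32

A: (86−1)·35.5² = 85·1260.25 = 107121.25
B: (117−1)·15.3² = 116·234.09 = 27154.44
C: (120−1)·14.8² = 119·219.04 = 26065.76
D: (25−1)·47.4² = 24·2246.76 = 53922.24
E: (106−1)·15.9² = 105·252.81 = 26545.05
Numerator = 240808.74; denominator = Σ(nₕ−1) = 449.
s²ₚ = 240808.74/449 = 536.3224... → 536.32.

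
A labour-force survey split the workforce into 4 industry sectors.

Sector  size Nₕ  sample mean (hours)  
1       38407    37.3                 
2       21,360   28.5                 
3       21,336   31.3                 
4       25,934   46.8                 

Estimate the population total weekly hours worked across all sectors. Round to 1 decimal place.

Estimate total by summing Nₕ·x̄ₕ over strata.
38407·37.3 + 21360·28.5 + 21336·31.3 + 25934·46.8 = 1432581.1 + 608760 + 667816.8 + 1213711.2 = 3922869.1.

3922869.1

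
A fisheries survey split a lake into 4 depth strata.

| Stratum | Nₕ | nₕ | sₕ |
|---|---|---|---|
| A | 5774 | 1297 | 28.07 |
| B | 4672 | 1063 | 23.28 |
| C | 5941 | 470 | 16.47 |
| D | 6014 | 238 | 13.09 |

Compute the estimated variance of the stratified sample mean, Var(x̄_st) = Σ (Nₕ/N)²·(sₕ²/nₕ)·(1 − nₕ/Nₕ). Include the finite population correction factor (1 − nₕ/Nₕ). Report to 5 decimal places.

N = 22401; Wₕ = Nₕ/N.
stratum A: (5774/22401)²·28.07²/1297·(1 − 1297/5774) = 0.03129492
stratum B: (4672/22401)²·23.28²/1063·(1 − 1063/4672) = 0.01713119
stratum C: (5941/22401)²·16.47²/470·(1 − 470/5941) = 0.03738357
stratum D: (6014/22401)²·13.09²/238·(1 − 238/6014) = 0.04983772
Sum = 0.13564741 → 0.13565.

0.13565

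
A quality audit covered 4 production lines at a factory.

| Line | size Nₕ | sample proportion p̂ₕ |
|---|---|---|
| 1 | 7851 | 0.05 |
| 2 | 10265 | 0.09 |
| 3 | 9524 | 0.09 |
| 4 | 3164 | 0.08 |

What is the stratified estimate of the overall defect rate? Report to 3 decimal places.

0.079

N = 7851 + 10265 + 9524 + 3164 = 30804.
Overall proportion = Σ (Nₕ/N)·p̂ₕ.
Σ Nₕp̂ₕ = 392.55 + 923.85 + 857.16 + 253.12 = 2426.68.
2426.68 / 30804 = 0.07878... → 0.079.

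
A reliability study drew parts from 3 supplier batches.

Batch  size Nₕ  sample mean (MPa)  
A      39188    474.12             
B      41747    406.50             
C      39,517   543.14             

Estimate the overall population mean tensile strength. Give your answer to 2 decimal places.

473.33

x̄_st = (Σ Nₕx̄ₕ) / (Σ Nₕ) = (39188·474.12 + 41747·406.50 + 39517·543.14) / 120452
= 57013233.44 / 120452 = 473.3274... → 473.33.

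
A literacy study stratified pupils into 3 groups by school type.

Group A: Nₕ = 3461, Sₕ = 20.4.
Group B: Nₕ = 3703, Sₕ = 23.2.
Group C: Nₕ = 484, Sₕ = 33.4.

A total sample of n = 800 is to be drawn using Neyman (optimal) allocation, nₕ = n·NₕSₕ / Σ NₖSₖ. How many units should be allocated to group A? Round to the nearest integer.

327

Σ NₕSₕ = 3461·20.4 + 3703·23.2 + 484·33.4 = 172679.6.
Share for A: 70604.4/172679.6 = 0.40888.
n_A = 800 × 0.40888 = 327.100... → 327.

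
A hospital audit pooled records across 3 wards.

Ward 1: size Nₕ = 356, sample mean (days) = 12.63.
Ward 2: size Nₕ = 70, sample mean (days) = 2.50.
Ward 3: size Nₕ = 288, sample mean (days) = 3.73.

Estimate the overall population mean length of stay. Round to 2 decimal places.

8.05

x̄_st = (Σ Nₕx̄ₕ) / (Σ Nₕ) = (356·12.63 + 70·2.50 + 288·3.73) / 714
= 5745.52 / 714 = 8.0469... → 8.05.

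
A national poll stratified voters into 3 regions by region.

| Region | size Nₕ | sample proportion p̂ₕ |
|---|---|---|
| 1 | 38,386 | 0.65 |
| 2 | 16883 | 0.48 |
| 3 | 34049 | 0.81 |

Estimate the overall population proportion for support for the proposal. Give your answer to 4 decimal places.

0.6789

N = 38386 + 16883 + 34049 = 89318.
Overall proportion = Σ (Nₕ/N)·p̂ₕ.
Σ Nₕp̂ₕ = 24950.9 + 8103.84 + 27579.69 = 60634.43.
60634.43 / 89318 = 0.678860... → 0.6789.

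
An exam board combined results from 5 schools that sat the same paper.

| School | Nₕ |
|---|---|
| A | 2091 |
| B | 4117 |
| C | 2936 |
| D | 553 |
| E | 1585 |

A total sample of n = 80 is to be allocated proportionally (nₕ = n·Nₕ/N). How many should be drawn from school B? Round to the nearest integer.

29

N = 2091 + 4117 + 2936 + 553 + 1585 = 11282.
n_B = 80·4117/11282 = 29.193... → 29.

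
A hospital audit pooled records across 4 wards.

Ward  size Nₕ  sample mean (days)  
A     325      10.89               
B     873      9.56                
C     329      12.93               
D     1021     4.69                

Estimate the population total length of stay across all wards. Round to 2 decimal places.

Estimate total by summing Nₕ·x̄ₕ over strata.
325·10.89 + 873·9.56 + 329·12.93 + 1021·4.69 = 3539.25 + 8345.88 + 4253.97 + 4788.49 = 20927.59.

20927.59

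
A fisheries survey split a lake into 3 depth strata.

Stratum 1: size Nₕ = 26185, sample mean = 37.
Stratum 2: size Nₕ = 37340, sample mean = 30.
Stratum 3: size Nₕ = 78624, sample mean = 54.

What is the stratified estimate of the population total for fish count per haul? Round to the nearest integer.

6334741

Population total = Σ Nₕ·x̄ₕ (each stratum's size times its mean).
26185·37 + 37340·30 + 78624·54 = 968845 + 1120200 + 4245696 = 6334741.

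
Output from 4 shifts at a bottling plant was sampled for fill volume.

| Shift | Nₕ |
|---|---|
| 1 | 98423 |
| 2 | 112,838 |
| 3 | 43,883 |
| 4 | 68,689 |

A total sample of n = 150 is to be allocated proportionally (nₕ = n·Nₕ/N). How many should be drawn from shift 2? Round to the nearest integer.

Share of shift 2 = 112838/323833 = 0.34845.
Allocate 150 × 0.34845 = 52.267... → 52.

52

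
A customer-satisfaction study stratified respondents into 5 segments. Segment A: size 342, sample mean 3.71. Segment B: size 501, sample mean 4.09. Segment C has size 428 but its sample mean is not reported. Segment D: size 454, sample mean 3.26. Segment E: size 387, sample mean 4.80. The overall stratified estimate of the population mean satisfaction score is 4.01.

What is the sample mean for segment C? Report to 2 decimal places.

Σ Nₕx̄ₕ = N·μ, so 428·x̄_C = 2112·4.01 − (342·3.71 + 501·4.09 + 454·3.26 + 387·4.80).
= 8469.12 − 6655.55 = 1813.57.
x̄_C = 1813.57 / 428 = 4.2373... → 4.24.

4.24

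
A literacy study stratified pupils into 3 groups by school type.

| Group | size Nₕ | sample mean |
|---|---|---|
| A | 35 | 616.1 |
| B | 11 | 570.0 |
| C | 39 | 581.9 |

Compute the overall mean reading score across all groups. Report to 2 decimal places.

594.44

N = 85; weights Wₕ = Nₕ/N = (0.4118, 0.1294, 0.4588).
x̄_st = Σ Wₕ·x̄ₕ = 0.4118·616.1 + 0.1294·570.0 + 0.4588·581.9 ≈ 594.4424...
→ 594.44.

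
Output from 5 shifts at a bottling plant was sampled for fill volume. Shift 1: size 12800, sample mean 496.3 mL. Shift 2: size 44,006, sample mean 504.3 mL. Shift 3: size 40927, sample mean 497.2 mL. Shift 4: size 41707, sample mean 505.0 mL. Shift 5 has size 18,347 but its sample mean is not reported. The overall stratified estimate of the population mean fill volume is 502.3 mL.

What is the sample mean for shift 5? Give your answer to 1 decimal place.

506.9

Σ Nₕx̄ₕ = N·μ, so 18347·x̄_5 = 157787·502.3 − (12800·496.3 + 44006·504.3 + 40927·497.2 + 41707·505.0).
= 79256410.1 − 69955805.2 = 9300604.9.
x̄_5 = 9300604.9 / 18347 = 506.928... → 506.9.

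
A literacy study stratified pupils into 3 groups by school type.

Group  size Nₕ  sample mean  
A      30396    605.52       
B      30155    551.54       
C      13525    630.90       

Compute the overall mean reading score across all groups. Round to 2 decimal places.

x̄_st = (Σ Nₕx̄ₕ) / (Σ Nₕ) = (30396·605.52 + 30155·551.54 + 13525·630.90) / 74076
= 43569997.12 / 74076 = 588.1797... → 588.18.

588.18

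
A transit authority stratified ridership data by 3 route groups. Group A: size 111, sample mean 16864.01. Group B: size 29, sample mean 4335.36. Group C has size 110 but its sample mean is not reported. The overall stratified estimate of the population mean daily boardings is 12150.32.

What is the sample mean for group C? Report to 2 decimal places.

9454.09

Σ Nₕx̄ₕ = N·μ, so 110·x̄_C = 250·12150.32 − (111·16864.01 + 29·4335.36).
= 3037580 − 1997630.55 = 1039949.45.
x̄_C = 1039949.45 / 110 = 9454.0859... → 9454.09.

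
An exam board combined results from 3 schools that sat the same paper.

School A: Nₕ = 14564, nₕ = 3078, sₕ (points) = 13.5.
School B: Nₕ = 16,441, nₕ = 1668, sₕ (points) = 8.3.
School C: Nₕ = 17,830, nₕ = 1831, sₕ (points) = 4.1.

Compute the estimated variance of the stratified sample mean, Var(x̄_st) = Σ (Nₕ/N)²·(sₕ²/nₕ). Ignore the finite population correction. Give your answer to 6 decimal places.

0.011171

N = 48835; Wₕ = Nₕ/N.
school A: (14564/48835)²·13.5²/3078 = 0.005266206
school B: (16441/48835)²·8.3²/1668 = 0.004681168
school C: (17830/48835)²·4.1²/1831 = 0.001223826
Sum = 0.011171200 → 0.011171.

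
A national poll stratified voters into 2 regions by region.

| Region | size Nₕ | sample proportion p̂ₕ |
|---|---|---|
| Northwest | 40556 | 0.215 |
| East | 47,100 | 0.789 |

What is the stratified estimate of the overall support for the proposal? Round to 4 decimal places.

Wₕ = Nₕ/N with N = 87656: 0.4627, 0.5373.
p̂_st = 0.4627·0.215 + 0.5373·0.789 ≈ 0.523426... → 0.5234.

0.5234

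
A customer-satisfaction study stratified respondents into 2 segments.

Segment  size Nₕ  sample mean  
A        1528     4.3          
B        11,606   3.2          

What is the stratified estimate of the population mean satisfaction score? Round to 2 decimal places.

N = 13134; weights Wₕ = Nₕ/N = (0.1163, 0.8837).
x̄_st = Σ Wₕ·x̄ₕ = 0.1163·4.3 + 0.8837·3.2 ≈ 3.3280...
→ 3.33.

3.33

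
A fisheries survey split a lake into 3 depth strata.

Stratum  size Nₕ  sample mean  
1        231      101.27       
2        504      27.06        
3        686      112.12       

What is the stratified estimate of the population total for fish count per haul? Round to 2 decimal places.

1: 231·101.27 = 23393.37
2: 504·27.06 = 13638.24
3: 686·112.12 = 76914.32
τ̂ = Σ Nₕx̄ₕ = 113945.93.

113945.93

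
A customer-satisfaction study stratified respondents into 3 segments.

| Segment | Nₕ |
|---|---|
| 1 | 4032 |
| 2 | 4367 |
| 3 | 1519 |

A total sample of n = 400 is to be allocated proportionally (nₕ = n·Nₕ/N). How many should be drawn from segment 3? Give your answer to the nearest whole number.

N = 4032 + 4367 + 1519 = 9918.
n_3 = 400·1519/9918 = 61.262... → 61.

61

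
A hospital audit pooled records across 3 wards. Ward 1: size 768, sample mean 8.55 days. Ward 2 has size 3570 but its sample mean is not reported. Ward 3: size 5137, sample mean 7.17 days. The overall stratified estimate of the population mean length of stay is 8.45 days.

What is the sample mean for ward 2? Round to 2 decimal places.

10.27

N = 768 + 3570 + 5137 = 9475.
Overall total = μ·N = 8.45·9475 = 80063.75.
Subtract the known strata: 768·8.55 + 5137·7.17 = 43398.69.
Remaining total for ward 2: 80063.75 − 43398.69 = 36665.06.
Divide by its size: 36665.06 / 3570 = 10.2703... → 10.27.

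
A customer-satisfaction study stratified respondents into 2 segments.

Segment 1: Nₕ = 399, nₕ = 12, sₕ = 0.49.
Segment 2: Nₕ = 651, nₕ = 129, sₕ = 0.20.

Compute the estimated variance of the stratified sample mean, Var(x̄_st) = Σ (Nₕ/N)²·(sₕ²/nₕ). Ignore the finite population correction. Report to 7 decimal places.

0.0030084

N = 1050. Term for each stratum: Wₕ²sₕ²/nₕ.
Var(x̄_st) = 0.0028892033 + 0.0001191938 = 0.0030083971 → 0.0030084.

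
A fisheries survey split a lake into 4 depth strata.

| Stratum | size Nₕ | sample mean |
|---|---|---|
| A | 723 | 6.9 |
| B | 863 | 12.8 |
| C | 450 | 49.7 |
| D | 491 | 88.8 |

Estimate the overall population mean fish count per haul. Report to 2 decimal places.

32.45

N = 723 + 863 + 450 + 491 = 2527.
Overall mean = Σ (Nₕ/N)·x̄ₕ — weight by population share, not a simple average.
Σ Nₕx̄ₕ = 723·6.9 + 863·12.8 + 450·49.7 + 491·88.8 = 4988.7 + 11046.4 + 22365 + 43600.8 = 82000.9.
Divide by N: 82000.9 / 2527 = 32.4499... → 32.45.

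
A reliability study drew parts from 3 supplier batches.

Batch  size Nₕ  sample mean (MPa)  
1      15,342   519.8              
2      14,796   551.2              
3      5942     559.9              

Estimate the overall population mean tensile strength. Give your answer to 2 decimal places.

539.28

x̄_st = (Σ Nₕx̄ₕ) / (Σ Nₕ) = (15342·519.8 + 14796·551.2 + 5942·559.9) / 36080
= 19457252.6 / 36080 = 539.2808... → 539.28.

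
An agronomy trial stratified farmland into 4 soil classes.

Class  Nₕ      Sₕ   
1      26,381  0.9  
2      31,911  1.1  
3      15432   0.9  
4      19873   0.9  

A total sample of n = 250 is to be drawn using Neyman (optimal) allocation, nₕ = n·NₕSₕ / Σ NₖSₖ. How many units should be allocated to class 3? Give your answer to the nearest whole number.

1: NₕSₕ = 26381·0.9 = 23742.9
2: NₕSₕ = 31911·1.1 = 35102.1
3: NₕSₕ = 15432·0.9 = 13888.8
4: NₕSₕ = 19873·0.9 = 17885.7
Σ NₕSₕ = 90619.5.
n_3 = 250·13888.8/90619.5 = 38.316... → 38.

38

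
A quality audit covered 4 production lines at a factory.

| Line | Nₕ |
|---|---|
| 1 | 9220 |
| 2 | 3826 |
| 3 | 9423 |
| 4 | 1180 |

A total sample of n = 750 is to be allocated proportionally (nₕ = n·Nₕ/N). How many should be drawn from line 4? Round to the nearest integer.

37

Share of line 4 = 1180/23649 = 0.04990.
Allocate 750 × 0.04990 = 37.422... → 37.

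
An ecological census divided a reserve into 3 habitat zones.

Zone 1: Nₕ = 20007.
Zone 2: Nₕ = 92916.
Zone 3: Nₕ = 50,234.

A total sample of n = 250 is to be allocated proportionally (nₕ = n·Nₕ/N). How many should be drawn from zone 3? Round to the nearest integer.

Share of zone 3 = 50234/163157 = 0.30789.
Allocate 250 × 0.30789 = 76.972... → 77.

77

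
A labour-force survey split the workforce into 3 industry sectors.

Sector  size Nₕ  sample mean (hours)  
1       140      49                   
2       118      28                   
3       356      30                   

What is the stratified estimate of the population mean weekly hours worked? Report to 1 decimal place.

N = 140 + 118 + 356 = 614.
The stratified mean weights each stratum mean by its population share Nₕ/N.
Σ Nₕx̄ₕ = 140·49 + 118·28 + 356·30 = 6860 + 3304 + 10680 = 20844.
Divide by N: 20844 / 614 = 33.948... → 33.9.

33.9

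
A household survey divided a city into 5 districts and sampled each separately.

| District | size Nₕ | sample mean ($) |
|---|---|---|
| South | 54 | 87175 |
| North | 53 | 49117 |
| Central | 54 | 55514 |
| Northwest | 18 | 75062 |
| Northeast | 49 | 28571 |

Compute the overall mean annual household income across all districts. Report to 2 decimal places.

N = 54 + 53 + 54 + 18 + 49 = 228.
The stratified mean weights each stratum mean by its population share Nₕ/N.
Σ Nₕx̄ₕ = 54·87175 + 53·49117 + 54·55514 + 18·75062 + 49·28571 = 4707450 + 2603201 + 2997756 + 1351116 + 1399979 = 13059502.
Divide by N: 13059502 / 228 = 57278.5175... → 57278.52.

57278.52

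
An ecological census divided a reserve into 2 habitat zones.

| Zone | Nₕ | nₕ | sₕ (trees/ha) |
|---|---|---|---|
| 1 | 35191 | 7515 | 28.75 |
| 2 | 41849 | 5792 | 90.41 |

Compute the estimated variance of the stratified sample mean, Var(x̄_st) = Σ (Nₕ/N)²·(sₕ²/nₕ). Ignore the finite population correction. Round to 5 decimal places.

0.43938

N = 77040. Term for each stratum: Wₕ²sₕ²/nₕ.
Var(x̄_st) = 0.02294972 + 0.41643000 = 0.43937972 → 0.43938.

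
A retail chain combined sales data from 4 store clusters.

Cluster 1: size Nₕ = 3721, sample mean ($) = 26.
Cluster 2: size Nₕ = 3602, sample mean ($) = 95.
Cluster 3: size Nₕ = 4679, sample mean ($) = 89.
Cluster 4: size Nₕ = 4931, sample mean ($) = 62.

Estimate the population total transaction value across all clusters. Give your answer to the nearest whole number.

1161089

Estimate total by summing Nₕ·x̄ₕ over strata.
3721·26 + 3602·95 + 4679·89 + 4931·62 = 96746 + 342190 + 416431 + 305722 = 1161089.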